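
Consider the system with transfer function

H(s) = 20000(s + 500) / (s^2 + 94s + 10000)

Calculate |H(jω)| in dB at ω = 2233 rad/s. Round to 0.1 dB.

19.3 dB

At s = jω = j2233:
zero (s+500): 500 + j2233 → |·| = √(500²+2233²) = √5236289 ≈ 2288.3, ∠ = arctan(2233/500) ≈ 77.38°
quadratic: (j2233)² + 94·j2233 + 10000 = -4976289 + j209902 → |·| ≈ 4.9807e+06, ∠ ≈ 177.58°
|H| = 20000 · 2288.3 / 4.9807e+06 ≈ 9.1887
Gain = 20 log₁₀(9.1887) ≈ 19.27 dB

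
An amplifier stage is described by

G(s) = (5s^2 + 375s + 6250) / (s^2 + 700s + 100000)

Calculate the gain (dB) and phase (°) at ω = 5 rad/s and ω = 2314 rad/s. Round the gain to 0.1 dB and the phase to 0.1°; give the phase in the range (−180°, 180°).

Substitute s = j5:
Numerator: 5(j5)^2 + 375(j5) + 6250 = 6125 + j1875
Denominator: (j5)^2 + 700(j5) + 100000 = 99975 + j3500
|N| = √(6125² + 1875²) ≈ 6405.6, ∠N ≈ 17.02°
|D| = √(99975² + 3500²) ≈ 1.0004e+05, ∠D ≈ 2.01°
|G| = 6405.6 / 1.0004e+05 ≈ 0.06403
Gain = 20 log₁₀(0.06403) ≈ -23.87 dB
∠G = 17.02° − 2.01° = 15.01°

Substitute s = j2314:
Numerator: 5(j2314)^2 + 375(j2314) + 6250 = -26766730 + j867750
Denominator: (j2314)^2 + 700(j2314) + 100000 = -5254596 + j1619800
|N| = √(26766730² + 867750²) ≈ 2.6781e+07, ∠N ≈ 178.14°
|D| = √(5254596² + 1619800²) ≈ 5.4986e+06, ∠D ≈ 162.87°
|G| = 2.6781e+07 / 5.4986e+06 ≈ 4.8705
Gain = 20 log₁₀(4.8705) ≈ 13.75 dB
∠G = 178.14° − 162.87° = 15.27°

ω = 5: -23.9 dB, 15.0°; ω = 2314: 13.8 dB, 15.3°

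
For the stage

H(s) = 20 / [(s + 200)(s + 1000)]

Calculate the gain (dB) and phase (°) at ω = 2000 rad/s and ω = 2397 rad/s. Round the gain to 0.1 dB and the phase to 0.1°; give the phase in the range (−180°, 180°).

ω = 2000: -107.0 dB, -147.7°; ω = 2397: -109.9 dB, -152.6°

At s = jω = j2000:
pole (s+200): 200 + j2000 → |·| = √(200²+2000²) = √4040000 ≈ 2010, ∠ = arctan(2000/200) ≈ 84.29°
pole (s+1000): 1000 + j2000 → |·| = √(1000²+2000²) = √5000000 ≈ 2236.1, ∠ = arctan(2000/1000) ≈ 63.43°
|H| = 20 / 4.4946e+06 ≈ 4.4498e-06
Gain = 20 log₁₀(4.4498e-06) ≈ -107.03 dB
∠H = 0.00° − 147.72° = -147.72°

At s = jω = j2397:
pole (s+200): 200 + j2397 → |·| = √(200²+2397²) = √5785609 ≈ 2405.3, ∠ = arctan(2397/200) ≈ 85.23°
pole (s+1000): 1000 + j2397 → |·| = √(1000²+2397²) = √6745609 ≈ 2597.2, ∠ = arctan(2397/1000) ≈ 67.35°
|H| = 20 / 6.247e+06 ≈ 3.2015e-06
Gain = 20 log₁₀(3.2015e-06) ≈ -109.89 dB
∠H = 0.00° − 152.58° = -152.58°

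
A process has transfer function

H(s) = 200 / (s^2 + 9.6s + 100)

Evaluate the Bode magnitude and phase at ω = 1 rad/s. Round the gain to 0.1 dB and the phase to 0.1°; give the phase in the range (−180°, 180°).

6.1 dB, -5.5°

At s = jω = j1:
quadratic: (j1)² + 9.6·j1 + 100 = 99 + j9.6 → |·| ≈ 99.464, ∠ ≈ 5.54°
|H| = 200 / 99.464 ≈ 2.0108
Gain = 20 log₁₀(2.0108) ≈ 6.07 dB
∠H = 0.00° − 5.54° = -5.54°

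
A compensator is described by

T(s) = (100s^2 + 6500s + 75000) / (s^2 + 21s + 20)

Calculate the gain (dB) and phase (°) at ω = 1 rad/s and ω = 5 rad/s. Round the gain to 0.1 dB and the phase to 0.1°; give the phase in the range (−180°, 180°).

Substitute s = j1:
Numerator: 100(j1)^2 + 6500(j1) + 75000 = 74900 + j6500
Denominator: (j1)^2 + 21(j1) + 20 = 19 + j21
|N| = √(74900² + 6500²) ≈ 75182, ∠N ≈ 4.96°
|D| = √(19² + 21²) ≈ 28.32, ∠D ≈ 47.86°
|T| = 75182 / 28.32 ≈ 2654.7
Gain = 20 log₁₀(2654.7) ≈ 68.48 dB
∠T = 4.96° − 47.86° = -42.90°

Substitute s = j5:
Numerator: 100(j5)^2 + 6500(j5) + 75000 = 72500 + j32500
Denominator: (j5)^2 + 21(j5) + 20 = -5 + j105
|N| = √(72500² + 32500²) ≈ 79451, ∠N ≈ 24.15°
|D| = √(5² + 105²) ≈ 105.12, ∠D ≈ 92.73°
|T| = 79451 / 105.12 ≈ 755.81
Gain = 20 log₁₀(755.81) ≈ 57.57 dB
∠T = 24.15° − 92.73° = -68.58°

ω = 1: 68.5 dB, -42.9°; ω = 5: 57.6 dB, -68.6°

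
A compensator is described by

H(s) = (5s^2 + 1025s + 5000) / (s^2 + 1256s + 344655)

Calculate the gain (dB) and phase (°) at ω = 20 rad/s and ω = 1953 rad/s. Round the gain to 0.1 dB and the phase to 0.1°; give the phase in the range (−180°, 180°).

ω = 20: -24.4 dB, 77.5°; ω = 1953: 13.1 dB, 29.3°

Substitute s = j20:
Numerator: 5(j20)^2 + 1025(j20) + 5000 = 3000 + j20500
Denominator: (j20)^2 + 1256(j20) + 344655 = 344255 + j25120
|N| = √(3000² + 20500²) ≈ 20718, ∠N ≈ 81.67°
|D| = √(344255² + 25120²) ≈ 3.4517e+05, ∠D ≈ 4.17°
|H| = 20718 / 3.4517e+05 ≈ 0.060023
Gain = 20 log₁₀(0.060023) ≈ -24.43 dB
∠H = 81.67° − 4.17° = 77.50°

Substitute s = j1953:
Numerator: 5(j1953)^2 + 1025(j1953) + 5000 = -19066045 + j2001825
Denominator: (j1953)^2 + 1256(j1953) + 344655 = -3469554 + j2452968
|N| = √(19066045² + 2001825²) ≈ 1.9171e+07, ∠N ≈ 174.01°
|D| = √(3469554² + 2452968²) ≈ 4.2491e+06, ∠D ≈ 144.74°
|H| = 1.9171e+07 / 4.2491e+06 ≈ 4.5118
Gain = 20 log₁₀(4.5118) ≈ 13.09 dB
∠H = 174.01° − 144.74° = 29.27°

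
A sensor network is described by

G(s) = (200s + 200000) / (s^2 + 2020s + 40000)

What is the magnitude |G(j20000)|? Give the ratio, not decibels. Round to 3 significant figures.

0.00996

Substitute s = j20000:
Numerator: 200(j20000) + 200000 = 200000 + j4000000
Denominator: (j20000)^2 + 2020(j20000) + 40000 = -399960000 + j40400000
|N| = √(200000² + 4000000²) ≈ 4.005e+06, ∠N ≈ 87.14°
|D| = √(399960000² + 40400000²) ≈ 4.02e+08, ∠D ≈ 174.23°
|G| = 4.005e+06 / 4.02e+08 ≈ 0.0099627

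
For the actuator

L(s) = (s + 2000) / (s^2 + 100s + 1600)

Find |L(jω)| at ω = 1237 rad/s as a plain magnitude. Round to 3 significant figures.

0.00153

Substitute s = j1237:
Numerator: (j1237) + 2000 = 2000 + j1237
Denominator: (j1237)^2 + 100(j1237) + 1600 = -1528569 + j123700
|N| = √(2000² + 1237²) ≈ 2351.6, ∠N ≈ 31.74°
|D| = √(1528569² + 123700²) ≈ 1.5336e+06, ∠D ≈ 175.37°
|L| = 2351.6 / 1.5336e+06 ≈ 0.0015334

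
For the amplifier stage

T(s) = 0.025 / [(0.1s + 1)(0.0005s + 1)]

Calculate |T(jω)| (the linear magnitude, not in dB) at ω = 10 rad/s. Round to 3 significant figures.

At ω = 10 rad/s:
pole (1 + j10·0.1) = 1 + j1 → |·| ≈ 1.4142, ∠ ≈ 45.00°
pole (1 + j10·0.0005) = 1 + j0.005 → |·| ≈ 1, ∠ ≈ 0.29°
|T| = 0.025 · 1 / (1.4142 · 1) ≈ 0.017678

0.0177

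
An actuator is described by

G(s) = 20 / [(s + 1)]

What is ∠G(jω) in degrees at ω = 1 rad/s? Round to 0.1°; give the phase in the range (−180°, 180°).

-45.0°

At ω = 1 rad/s:
pole (1 + j1·1) = 1 + j1 → |·| ≈ 1.4142, ∠ ≈ 45.00°
∠G = (0°) − (45.00°) = -45.00°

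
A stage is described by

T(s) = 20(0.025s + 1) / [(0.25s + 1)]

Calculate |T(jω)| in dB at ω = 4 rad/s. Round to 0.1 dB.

23.1 dB

At ω = 4 rad/s:
zero (1 + j4·0.025) = 1 + j0.1 → |·| ≈ 1.005, ∠ ≈ 5.71°
pole (1 + j4·0.25) = 1 + j1 → |·| ≈ 1.4142, ∠ ≈ 45.00°
|T| = 20 · 1.005 / (1.4142) ≈ 14.213
Gain = 20 log₁₀(14.213) ≈ 23.05 dB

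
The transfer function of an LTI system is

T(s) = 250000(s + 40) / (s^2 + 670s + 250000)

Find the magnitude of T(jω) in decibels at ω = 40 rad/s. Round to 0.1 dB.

At s = jω = j40:
zero (s+40): 40 + j40 → |·| = √(40²+40²) = √3200 ≈ 56.569, ∠ = arctan(40/40) ≈ 45.00°
quadratic: (j40)² + 670·j40 + 250000 = 248400 + j26800 → |·| ≈ 2.4984e+05, ∠ ≈ 6.16°
|T| = 250000 · 56.569 / 2.4984e+05 ≈ 56.605
Gain = 20 log₁₀(56.605) ≈ 35.06 dB

35.1 dB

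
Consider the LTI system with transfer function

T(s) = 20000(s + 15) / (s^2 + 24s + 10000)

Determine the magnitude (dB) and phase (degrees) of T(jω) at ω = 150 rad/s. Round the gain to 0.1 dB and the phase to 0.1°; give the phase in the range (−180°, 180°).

47.3 dB, -79.6°

At s = jω = j150:
zero (s+15): 15 + j150 → |·| = √(15²+150²) = √22725 ≈ 150.75, ∠ = arctan(150/15) ≈ 84.29°
quadratic: (j150)² + 24·j150 + 10000 = -12500 + j3600 → |·| ≈ 13008, ∠ ≈ 163.93°
|T| = 20000 · 150.75 / 13008 ≈ 231.78
Gain = 20 log₁₀(231.78) ≈ 47.30 dB
∠T = 84.29° − 163.93° = -79.64°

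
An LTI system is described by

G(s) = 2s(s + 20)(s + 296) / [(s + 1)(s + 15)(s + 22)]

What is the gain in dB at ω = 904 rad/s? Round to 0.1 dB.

At s = jω = j904:
zero (s+20): 20 + j904 → |·| = √(20²+904²) = √817616 ≈ 904.22, ∠ = arctan(904/20) ≈ 88.73°
zero (s+296): 296 + j904 → |·| = √(296²+904²) = √904832 ≈ 951.23, ∠ = arctan(904/296) ≈ 71.87°
zero at origin: s = j904 → |·| = 904, ∠ = 90.00°
pole (s+1): 1 + j904 → |·| = √(1²+904²) = √817217 ≈ 904, ∠ = arctan(904/1) ≈ 89.94°
pole (s+15): 15 + j904 → |·| = √(15²+904²) = √817441 ≈ 904.12, ∠ = arctan(904/15) ≈ 89.05°
pole (s+22): 22 + j904 → |·| = √(22²+904²) = √817700 ≈ 904.27, ∠ = arctan(904/22) ≈ 88.61°
|G| = 2 · 7.7755e+08 / 7.3908e+08 ≈ 2.1041
Gain = 20 log₁₀(2.1041) ≈ 6.46 dB

6.5 dB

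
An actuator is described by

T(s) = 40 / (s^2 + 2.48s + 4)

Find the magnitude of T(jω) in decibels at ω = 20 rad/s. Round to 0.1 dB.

-20.0 dB

At s = jω = j20:
quadratic: (j20)² + 2.48·j20 + 4 = -396 + j49.6 → |·| ≈ 399.09, ∠ ≈ 172.86°
|T| = 40 / 399.09 ≈ 0.10023
Gain = 20 log₁₀(0.10023) ≈ -19.98 dB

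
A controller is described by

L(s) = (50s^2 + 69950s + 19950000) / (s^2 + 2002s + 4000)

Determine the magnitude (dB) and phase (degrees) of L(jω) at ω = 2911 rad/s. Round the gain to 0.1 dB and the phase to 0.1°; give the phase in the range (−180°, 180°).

Substitute s = j2911:
Numerator: 50(j2911)^2 + 69950(j2911) + 19950000 = -403746050 + j203624450
Denominator: (j2911)^2 + 2002(j2911) + 4000 = -8469921 + j5827822
|N| = √(403746050² + 203624450²) ≈ 4.5219e+08, ∠N ≈ 153.24°
|D| = √(8469921² + 5827822²) ≈ 1.0281e+07, ∠D ≈ 145.47°
|L| = 4.5219e+08 / 1.0281e+07 ≈ 43.983
Gain = 20 log₁₀(43.983) ≈ 32.87 dB
∠L = 153.24° − 145.47° = 7.77°

32.9 dB, 7.8°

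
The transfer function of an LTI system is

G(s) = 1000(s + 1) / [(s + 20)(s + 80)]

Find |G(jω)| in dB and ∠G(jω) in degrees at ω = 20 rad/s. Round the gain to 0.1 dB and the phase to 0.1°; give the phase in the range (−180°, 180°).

At s = jω = j20:
zero (s+1): 1 + j20 → |·| = √(1²+20²) = √401 ≈ 20.025, ∠ = arctan(20/1) ≈ 87.14°
pole (s+20): 20 + j20 → |·| = √(20²+20²) = √800 ≈ 28.284, ∠ = arctan(20/20) ≈ 45.00°
pole (s+80): 80 + j20 → |·| = √(80²+20²) = √6800 ≈ 82.462, ∠ = arctan(20/80) ≈ 14.04°
|G| = 1000 · 20.025 / 2332.4 ≈ 8.5856
Gain = 20 log₁₀(8.5856) ≈ 18.68 dB
∠G = 87.14° − 59.04° = 28.10°

18.7 dB, 28.1°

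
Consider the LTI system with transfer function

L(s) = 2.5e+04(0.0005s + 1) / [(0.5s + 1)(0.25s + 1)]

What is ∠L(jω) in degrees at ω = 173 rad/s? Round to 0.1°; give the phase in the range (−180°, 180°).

-173.1°

At ω = 173 rad/s:
zero (1 + j173·0.0005) = 1 + j0.0865 → |·| ≈ 1.0037, ∠ ≈ 4.94°
pole (1 + j173·0.5) = 1 + j86.5 → |·| ≈ 86.506, ∠ ≈ 89.34°
pole (1 + j173·0.25) = 1 + j43.25 → |·| ≈ 43.262, ∠ ≈ 88.68°
∠L = (4.94°) − (89.34° + 88.68°) = -173.08°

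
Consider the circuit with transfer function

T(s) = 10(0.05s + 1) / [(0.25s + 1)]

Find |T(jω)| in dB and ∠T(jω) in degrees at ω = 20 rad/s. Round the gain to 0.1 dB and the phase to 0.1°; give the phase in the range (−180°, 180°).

8.9 dB, -33.7°

At ω = 20 rad/s:
zero (1 + j20·0.05) = 1 + j1 → |·| ≈ 1.4142, ∠ ≈ 45.00°
pole (1 + j20·0.25) = 1 + j5 → |·| ≈ 5.099, ∠ ≈ 78.69°
|T| = 10 · 1.4142 / (5.099) ≈ 2.7735
Gain = 20 log₁₀(2.7735) ≈ 8.86 dB
∠T = (45.00°) − (78.69°) = -33.69°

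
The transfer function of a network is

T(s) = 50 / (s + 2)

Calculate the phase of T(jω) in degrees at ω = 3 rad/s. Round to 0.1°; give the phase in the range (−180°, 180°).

-56.3°

Substitute s = j3:
Numerator: 50 = 50 + j0
Denominator: (j3) + 2 = 2 + j3
|N| = √(50² + 0²) ≈ 50, ∠N ≈ 0.00°
|D| = √(2² + 3²) ≈ 3.6056, ∠D ≈ 56.31°
∠T = 0.00° − 56.31° = -56.31°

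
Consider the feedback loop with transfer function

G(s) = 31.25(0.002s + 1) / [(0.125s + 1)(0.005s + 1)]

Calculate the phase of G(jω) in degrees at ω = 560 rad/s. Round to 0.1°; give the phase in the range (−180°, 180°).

At ω = 560 rad/s:
zero (1 + j560·0.002) = 1 + j1.12 → |·| ≈ 1.5015, ∠ ≈ 48.24°
pole (1 + j560·0.125) = 1 + j70 → |·| ≈ 70.007, ∠ ≈ 89.18°
pole (1 + j560·0.005) = 1 + j2.8 → |·| ≈ 2.9732, ∠ ≈ 70.35°
∠G = (48.24°) − (89.18° + 70.35°) = -111.29°

-111.3°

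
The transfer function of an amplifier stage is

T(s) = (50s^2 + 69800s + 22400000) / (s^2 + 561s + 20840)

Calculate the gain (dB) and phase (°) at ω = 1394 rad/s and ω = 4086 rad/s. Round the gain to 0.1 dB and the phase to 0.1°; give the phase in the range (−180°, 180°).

ω = 1394: 35.4 dB, -30.3°; ω = 4086: 34.2 dB, -11.5°

Substitute s = j1394:
Numerator: 50(j1394)^2 + 69800(j1394) + 22400000 = -74761800 + j97301200
Denominator: (j1394)^2 + 561(j1394) + 20840 = -1922396 + j782034
|N| = √(74761800² + 97301200²) ≈ 1.2271e+08, ∠N ≈ 127.54°
|D| = √(1922396² + 782034²) ≈ 2.0754e+06, ∠D ≈ 157.86°
|T| = 1.2271e+08 / 2.0754e+06 ≈ 59.126
Gain = 20 log₁₀(59.126) ≈ 35.44 dB
∠T = 127.54° − 157.86° = -30.32°

Substitute s = j4086:
Numerator: 50(j4086)^2 + 69800(j4086) + 22400000 = -812369800 + j285202800
Denominator: (j4086)^2 + 561(j4086) + 20840 = -16674556 + j2292246
|N| = √(812369800² + 285202800²) ≈ 8.6098e+08, ∠N ≈ 160.66°
|D| = √(16674556² + 2292246²) ≈ 1.6831e+07, ∠D ≈ 172.17°
|T| = 8.6098e+08 / 1.6831e+07 ≈ 51.154
Gain = 20 log₁₀(51.154) ≈ 34.18 dB
∠T = 160.66° − 172.17° = -11.51°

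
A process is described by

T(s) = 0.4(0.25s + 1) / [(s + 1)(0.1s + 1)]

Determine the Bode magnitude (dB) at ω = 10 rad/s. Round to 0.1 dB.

At ω = 10 rad/s:
zero (1 + j10·0.25) = 1 + j2.5 → |·| ≈ 2.6926, ∠ ≈ 68.20°
pole (1 + j10·1) = 1 + j10 → |·| ≈ 10.05, ∠ ≈ 84.29°
pole (1 + j10·0.1) = 1 + j1 → |·| ≈ 1.4142, ∠ ≈ 45.00°
|T| = 0.4 · 2.6926 / (10.05 · 1.4142) ≈ 0.07578
Gain = 20 log₁₀(0.07578) ≈ -22.41 dB

-22.4 dB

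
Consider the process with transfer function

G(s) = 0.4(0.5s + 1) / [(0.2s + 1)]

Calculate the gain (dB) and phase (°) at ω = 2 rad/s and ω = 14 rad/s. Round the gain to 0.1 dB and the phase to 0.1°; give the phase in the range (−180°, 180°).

ω = 2: -5.6 dB, 23.2°; ω = 14: -0.4 dB, 11.5°

At ω = 2 rad/s:
zero (1 + j2·0.5) = 1 + j1 → |·| ≈ 1.4142, ∠ ≈ 45.00°
pole (1 + j2·0.2) = 1 + j0.4 → |·| ≈ 1.077, ∠ ≈ 21.80°
|G| = 0.4 · 1.4142 / (1.077) ≈ 0.52524
Gain = 20 log₁₀(0.52524) ≈ -5.59 dB
∠G = (45.00°) − (21.80°) = 23.20°

At ω = 14 rad/s:
zero (1 + j14·0.5) = 1 + j7 → |·| ≈ 7.0711, ∠ ≈ 81.87°
pole (1 + j14·0.2) = 1 + j2.8 → |·| ≈ 2.9732, ∠ ≈ 70.35°
|G| = 0.4 · 7.0711 / (2.9732) ≈ 0.95131
Gain = 20 log₁₀(0.95131) ≈ -0.43 dB
∠G = (81.87°) − (70.35°) = 11.52°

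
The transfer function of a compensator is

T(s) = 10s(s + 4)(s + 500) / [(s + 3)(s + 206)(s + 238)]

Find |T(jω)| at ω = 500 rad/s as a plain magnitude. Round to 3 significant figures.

At s = jω = j500:
zero (s+4): 4 + j500 → |·| = √(4²+500²) = √250016 ≈ 500.02, ∠ = arctan(500/4) ≈ 89.54°
zero (s+500): 500 + j500 → |·| = √(500²+500²) = √500000 ≈ 707.11, ∠ = arctan(500/500) ≈ 45.00°
zero at origin: s = j500 → |·| = 500, ∠ = 90.00°
pole (s+3): 3 + j500 → |·| = √(3²+500²) = √250009 ≈ 500.01, ∠ = arctan(500/3) ≈ 89.66°
pole (s+206): 206 + j500 → |·| = √(206²+500²) = √292436 ≈ 540.77, ∠ = arctan(500/206) ≈ 67.61°
pole (s+238): 238 + j500 → |·| = √(238²+500²) = √306644 ≈ 553.75, ∠ = arctan(500/238) ≈ 64.55°
|T| = 10 · 1.7678e+08 / 1.4973e+08 ≈ 11.807

11.8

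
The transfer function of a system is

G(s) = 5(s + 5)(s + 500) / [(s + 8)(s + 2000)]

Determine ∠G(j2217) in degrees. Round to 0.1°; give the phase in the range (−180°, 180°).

At s = jω = j2217:
zero (s+5): 5 + j2217 → |·| = √(5²+2217²) = √4915114 ≈ 2217, ∠ = arctan(2217/5) ≈ 89.87°
zero (s+500): 500 + j2217 → |·| = √(500²+2217²) = √5165089 ≈ 2272.7, ∠ = arctan(2217/500) ≈ 77.29°
pole (s+8): 8 + j2217 → |·| = √(8²+2217²) = √4915153 ≈ 2217, ∠ = arctan(2217/8) ≈ 89.79°
pole (s+2000): 2000 + j2217 → |·| = √(2000²+2217²) = √8915089 ≈ 2985.8, ∠ = arctan(2217/2000) ≈ 47.95°
∠G = 167.16° − 137.74° = 29.42°

29.4°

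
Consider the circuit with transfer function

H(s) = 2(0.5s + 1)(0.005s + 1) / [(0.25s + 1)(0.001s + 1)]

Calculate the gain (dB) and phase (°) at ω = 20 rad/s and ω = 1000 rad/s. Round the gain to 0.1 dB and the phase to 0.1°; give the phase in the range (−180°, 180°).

ω = 20: 12.0 dB, 10.2°; ω = 1000: 23.2 dB, 33.8°

At ω = 20 rad/s:
zero (1 + j20·0.5) = 1 + j10 → |·| ≈ 10.05, ∠ ≈ 84.29°
zero (1 + j20·0.005) = 1 + j0.1 → |·| ≈ 1.005, ∠ ≈ 5.71°
pole (1 + j20·0.25) = 1 + j5 → |·| ≈ 5.099, ∠ ≈ 78.69°
pole (1 + j20·0.001) = 1 + j0.02 → |·| ≈ 1.0002, ∠ ≈ 1.15°
|H| = 2 · 10.05 · 1.005 / (5.099 · 1.0002) ≈ 3.9609
Gain = 20 log₁₀(3.9609) ≈ 11.96 dB
∠H = (84.29° + 5.71°) − (78.69° + 1.15°) = 10.16°

At ω = 1000 rad/s:
zero (1 + j1000·0.5) = 1 + j500 → |·| ≈ 500, ∠ ≈ 89.89°
zero (1 + j1000·0.005) = 1 + j5 → |·| ≈ 5.099, ∠ ≈ 78.69°
pole (1 + j1000·0.25) = 1 + j250 → |·| ≈ 250, ∠ ≈ 89.77°
pole (1 + j1000·0.001) = 1 + j1 → |·| ≈ 1.4142, ∠ ≈ 45.00°
|H| = 2 · 500 · 5.099 / (250 · 1.4142) ≈ 14.422
Gain = 20 log₁₀(14.422) ≈ 23.18 dB
∠H = (89.89° + 78.69°) − (89.77° + 45.00°) = 33.81°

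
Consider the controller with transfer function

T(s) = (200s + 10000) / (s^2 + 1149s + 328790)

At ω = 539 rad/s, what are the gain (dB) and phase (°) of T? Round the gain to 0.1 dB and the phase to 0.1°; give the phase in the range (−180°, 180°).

Substitute s = j539:
Numerator: 200(j539) + 10000 = 10000 + j107800
Denominator: (j539)^2 + 1149(j539) + 328790 = 38269 + j619311
|N| = √(10000² + 107800²) ≈ 1.0826e+05, ∠N ≈ 84.70°
|D| = √(38269² + 619311²) ≈ 6.2049e+05, ∠D ≈ 86.46°
|T| = 1.0826e+05 / 6.2049e+05 ≈ 0.17448
Gain = 20 log₁₀(0.17448) ≈ -15.17 dB
∠T = 84.70° − 86.46° = -1.76°

-15.2 dB, -1.8°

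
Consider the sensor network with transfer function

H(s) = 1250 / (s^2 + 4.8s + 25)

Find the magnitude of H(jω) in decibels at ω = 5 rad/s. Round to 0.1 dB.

34.3 dB

At s = jω = j5:
quadratic: (j5)² + 4.8·j5 + 25 = 0 + j24 → |·| ≈ 24, ∠ ≈ 90.00°
|H| = 1250 / 24 ≈ 52.083
Gain = 20 log₁₀(52.083) ≈ 34.33 dB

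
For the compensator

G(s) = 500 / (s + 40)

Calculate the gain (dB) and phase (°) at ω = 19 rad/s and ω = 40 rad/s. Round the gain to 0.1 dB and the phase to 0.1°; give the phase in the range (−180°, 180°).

Substitute s = j19:
Numerator: 500 = 500 + j0
Denominator: (j19) + 40 = 40 + j19
|N| = √(500² + 0²) ≈ 500, ∠N ≈ 0.00°
|D| = √(40² + 19²) ≈ 44.283, ∠D ≈ 25.41°
|G| = 500 / 44.283 ≈ 11.291
Gain = 20 log₁₀(11.291) ≈ 21.05 dB
∠G = 0.00° − 25.41° = -25.41°

Substitute s = j40:
Numerator: 500 = 500 + j0
Denominator: (j40) + 40 = 40 + j40
|N| = √(500² + 0²) ≈ 500, ∠N ≈ 0.00°
|D| = √(40² + 40²) ≈ 56.569, ∠D ≈ 45.00°
|G| = 500 / 56.569 ≈ 8.8388
Gain = 20 log₁₀(8.8388) ≈ 18.93 dB
∠G = 0.00° − 45.00° = -45.00°

ω = 19: 21.1 dB, -25.4°; ω = 40: 18.9 dB, -45.0°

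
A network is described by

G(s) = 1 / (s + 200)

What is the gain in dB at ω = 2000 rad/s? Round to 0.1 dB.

Substitute s = j2000:
Numerator: 1 = 1 + j0
Denominator: (j2000) + 200 = 200 + j2000
|N| = √(1² + 0²) ≈ 1, ∠N ≈ 0.00°
|D| = √(200² + 2000²) ≈ 2010, ∠D ≈ 84.29°
|G| = 1 / 2010 ≈ 0.00049751
Gain = 20 log₁₀(0.00049751) ≈ -66.06 dB

-66.1 dB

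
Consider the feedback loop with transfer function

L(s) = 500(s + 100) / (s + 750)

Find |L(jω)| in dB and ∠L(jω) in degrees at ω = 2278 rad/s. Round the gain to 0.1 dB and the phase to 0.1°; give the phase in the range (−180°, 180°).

53.5 dB, 15.7°

At s = jω = j2278:
zero (s+100): 100 + j2278 → |·| = √(100²+2278²) = √5199284 ≈ 2280.2, ∠ = arctan(2278/100) ≈ 87.49°
pole (s+750): 750 + j2278 → |·| = √(750²+2278²) = √5751784 ≈ 2398.3, ∠ = arctan(2278/750) ≈ 71.78°
|L| = 500 · 2280.2 / 2398.3 ≈ 475.38
Gain = 20 log₁₀(475.38) ≈ 53.54 dB
∠L = 87.49° − 71.78° = 15.71°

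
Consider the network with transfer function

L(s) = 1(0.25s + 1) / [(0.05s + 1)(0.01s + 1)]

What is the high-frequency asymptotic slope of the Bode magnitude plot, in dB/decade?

Each pole contributes −20 dB/decade at high frequency; each zero contributes +20 dB/decade.
Net: 1 zero(s) − 2 pole(s) → -20 dB/decade.

-20 dB/decade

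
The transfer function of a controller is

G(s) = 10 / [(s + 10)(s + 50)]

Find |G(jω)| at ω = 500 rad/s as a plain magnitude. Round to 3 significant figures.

3.98e-05

At s = jω = j500:
pole (s+10): 10 + j500 → |·| = √(10²+500²) = √250100 ≈ 500.1, ∠ = arctan(500/10) ≈ 88.85°
pole (s+50): 50 + j500 → |·| = √(50²+500²) = √252500 ≈ 502.49, ∠ = arctan(500/50) ≈ 84.29°
|G| = 10 / 2.513e+05 ≈ 3.9793e-05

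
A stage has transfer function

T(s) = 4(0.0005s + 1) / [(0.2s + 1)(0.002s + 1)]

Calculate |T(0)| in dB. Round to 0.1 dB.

12.0 dB

T(0) = 4 · 1 / 1 = 4
20 log₁₀(4) ≈ 12.04 dB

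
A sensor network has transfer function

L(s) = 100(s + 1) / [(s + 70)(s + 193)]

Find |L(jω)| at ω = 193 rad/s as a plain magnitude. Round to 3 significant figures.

At s = jω = j193:
zero (s+1): 1 + j193 → |·| = √(1²+193²) = √37250 ≈ 193, ∠ = arctan(193/1) ≈ 89.70°
pole (s+70): 70 + j193 → |·| = √(70²+193²) = √42149 ≈ 205.3, ∠ = arctan(193/70) ≈ 70.06°
pole (s+193): 193 + j193 → |·| = √(193²+193²) = √74498 ≈ 272.94, ∠ = arctan(193/193) ≈ 45.00°
|L| = 100 · 193 / 56035 ≈ 0.34443

0.344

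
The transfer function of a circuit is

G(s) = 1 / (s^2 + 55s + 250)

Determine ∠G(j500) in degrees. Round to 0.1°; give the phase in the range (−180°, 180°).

Substitute s = j500:
Numerator: 1 = 1 + j0
Denominator: (j500)^2 + 55(j500) + 250 = -249750 + j27500
|N| = √(1² + 0²) ≈ 1, ∠N ≈ 0.00°
|D| = √(249750² + 27500²) ≈ 2.5126e+05, ∠D ≈ 173.72°
∠G = 0.00° − 173.72° = -173.72°

-173.7°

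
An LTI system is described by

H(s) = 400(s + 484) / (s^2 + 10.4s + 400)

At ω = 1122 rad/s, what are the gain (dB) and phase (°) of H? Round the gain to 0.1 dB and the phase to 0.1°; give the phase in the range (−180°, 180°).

-8.2 dB, -112.8°

At s = jω = j1122:
zero (s+484): 484 + j1122 → |·| = √(484²+1122²) = √1493140 ≈ 1221.9, ∠ = arctan(1122/484) ≈ 66.67°
quadratic: (j1122)² + 10.4·j1122 + 400 = -1258484 + j11668.8 → |·| ≈ 1.2585e+06, ∠ ≈ 179.47°
|H| = 400 · 1221.9 / 1.2585e+06 ≈ 0.38837
Gain = 20 log₁₀(0.38837) ≈ -8.22 dB
∠H = 66.67° − 179.47° = -112.80°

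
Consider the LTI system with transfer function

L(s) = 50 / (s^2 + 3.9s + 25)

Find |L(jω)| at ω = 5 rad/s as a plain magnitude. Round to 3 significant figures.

At s = jω = j5:
quadratic: (j5)² + 3.9·j5 + 25 = 0 + j19.5 → |·| ≈ 19.5, ∠ ≈ 90.00°
|L| = 50 / 19.5 ≈ 2.5641

2.56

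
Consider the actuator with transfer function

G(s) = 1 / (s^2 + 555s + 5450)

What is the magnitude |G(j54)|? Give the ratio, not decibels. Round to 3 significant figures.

Substitute s = j54:
Numerator: 1 = 1 + j0
Denominator: (j54)^2 + 555(j54) + 5450 = 2534 + j29970
|N| = √(1² + 0²) ≈ 1, ∠N ≈ 0.00°
|D| = √(2534² + 29970²) ≈ 30077, ∠D ≈ 85.17°
|G| = 1 / 30077 ≈ 3.3248e-05

3.32e-05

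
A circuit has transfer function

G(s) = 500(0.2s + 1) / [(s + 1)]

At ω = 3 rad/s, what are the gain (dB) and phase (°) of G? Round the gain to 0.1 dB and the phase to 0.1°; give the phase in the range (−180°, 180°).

45.3 dB, -40.6°

At ω = 3 rad/s:
zero (1 + j3·0.2) = 1 + j0.6 → |·| ≈ 1.1662, ∠ ≈ 30.96°
pole (1 + j3·1) = 1 + j3 → |·| ≈ 3.1623, ∠ ≈ 71.57°
|G| = 500 · 1.1662 / (3.1623) ≈ 184.39
Gain = 20 log₁₀(184.39) ≈ 45.31 dB
∠G = (30.96°) − (71.57°) = -40.61°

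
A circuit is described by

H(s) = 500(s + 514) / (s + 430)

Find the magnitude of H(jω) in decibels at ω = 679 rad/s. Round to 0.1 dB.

At s = jω = j679:
zero (s+514): 514 + j679 → |·| = √(514²+679²) = √725237 ≈ 851.61, ∠ = arctan(679/514) ≈ 52.87°
pole (s+430): 430 + j679 → |·| = √(430²+679²) = √645941 ≈ 803.7, ∠ = arctan(679/430) ≈ 57.65°
|H| = 500 · 851.61 / 803.7 ≈ 529.81
Gain = 20 log₁₀(529.81) ≈ 54.48 dB

54.5 dB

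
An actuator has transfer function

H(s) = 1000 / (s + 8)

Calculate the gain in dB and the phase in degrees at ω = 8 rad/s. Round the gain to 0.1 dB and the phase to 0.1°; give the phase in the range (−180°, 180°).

38.9 dB, -45.0°

Substitute s = j8:
Numerator: 1000 = 1000 + j0
Denominator: (j8) + 8 = 8 + j8
|N| = √(1000² + 0²) ≈ 1000, ∠N ≈ 0.00°
|D| = √(8² + 8²) ≈ 11.314, ∠D ≈ 45.00°
|H| = 1000 / 11.314 ≈ 88.386
Gain = 20 log₁₀(88.386) ≈ 38.93 dB
∠H = 0.00° − 45.00° = -45.00°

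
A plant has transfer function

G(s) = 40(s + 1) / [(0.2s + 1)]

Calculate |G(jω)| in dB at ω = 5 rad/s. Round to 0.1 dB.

43.2 dB

At ω = 5 rad/s:
zero (1 + j5·1) = 1 + j5 → |·| ≈ 5.099, ∠ ≈ 78.69°
pole (1 + j5·0.2) = 1 + j1 → |·| ≈ 1.4142, ∠ ≈ 45.00°
|G| = 40 · 5.099 / (1.4142) ≈ 144.22
Gain = 20 log₁₀(144.22) ≈ 43.18 dB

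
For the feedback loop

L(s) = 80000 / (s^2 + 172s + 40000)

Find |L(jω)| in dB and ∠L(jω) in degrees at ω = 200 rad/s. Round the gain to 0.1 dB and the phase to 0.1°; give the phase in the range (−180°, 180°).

7.3 dB, -90.0°

At s = jω = j200:
quadratic: (j200)² + 172·j200 + 40000 = 0 + j34400 → |·| ≈ 34400, ∠ ≈ 90.00°
|L| = 80000 / 34400 ≈ 2.3256
Gain = 20 log₁₀(2.3256) ≈ 7.33 dB
∠L = 0.00° − 90.00° = -90.00°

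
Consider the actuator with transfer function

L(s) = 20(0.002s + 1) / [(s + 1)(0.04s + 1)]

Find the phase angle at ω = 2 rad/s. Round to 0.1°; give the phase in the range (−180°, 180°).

At ω = 2 rad/s:
zero (1 + j2·0.002) = 1 + j0.004 → |·| ≈ 1, ∠ ≈ 0.23°
pole (1 + j2·1) = 1 + j2 → |·| ≈ 2.2361, ∠ ≈ 63.43°
pole (1 + j2·0.04) = 1 + j0.08 → |·| ≈ 1.0032, ∠ ≈ 4.57°
∠L = (0.23°) − (63.43° + 4.57°) = -67.77°

-67.8°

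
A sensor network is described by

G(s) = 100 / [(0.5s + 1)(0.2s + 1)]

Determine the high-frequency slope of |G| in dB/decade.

-40 dB/decade

Each pole contributes −20 dB/decade at high frequency; each zero contributes +20 dB/decade.
Net: 0 zero(s) − 2 pole(s) → -40 dB/decade.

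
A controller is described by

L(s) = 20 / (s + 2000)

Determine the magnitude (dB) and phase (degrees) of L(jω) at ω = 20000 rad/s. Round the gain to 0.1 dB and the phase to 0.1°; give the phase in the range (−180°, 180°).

-60.0 dB, -84.3°

Substitute s = j20000:
Numerator: 20 = 20 + j0
Denominator: (j20000) + 2000 = 2000 + j20000
|N| = √(20² + 0²) ≈ 20, ∠N ≈ 0.00°
|D| = √(2000² + 20000²) ≈ 20100, ∠D ≈ 84.29°
|L| = 20 / 20100 ≈ 0.00099502
Gain = 20 log₁₀(0.00099502) ≈ -60.04 dB
∠L = 0.00° − 84.29° = -84.29°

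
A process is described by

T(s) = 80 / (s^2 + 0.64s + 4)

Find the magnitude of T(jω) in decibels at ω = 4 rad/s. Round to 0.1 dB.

16.3 dB

At s = jω = j4:
quadratic: (j4)² + 0.64·j4 + 4 = -12 + j2.56 → |·| ≈ 12.27, ∠ ≈ 167.96°
|T| = 80 / 12.27 ≈ 6.52
Gain = 20 log₁₀(6.52) ≈ 16.28 dB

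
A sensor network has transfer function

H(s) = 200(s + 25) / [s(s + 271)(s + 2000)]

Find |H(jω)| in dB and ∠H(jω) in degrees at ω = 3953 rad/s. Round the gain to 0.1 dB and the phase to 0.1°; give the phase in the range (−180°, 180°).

-98.9 dB, -149.6°

At s = jω = j3953:
zero (s+25): 25 + j3953 → |·| = √(25²+3953²) = √15626834 ≈ 3953.1, ∠ = arctan(3953/25) ≈ 89.64°
pole (s+271): 271 + j3953 → |·| = √(271²+3953²) = √15699650 ≈ 3962.3, ∠ = arctan(3953/271) ≈ 86.08°
pole (s+2000): 2000 + j3953 → |·| = √(2000²+3953²) = √19626209 ≈ 4430.1, ∠ = arctan(3953/2000) ≈ 63.16°
pole at origin: |s| = 3953, ∠ = 90.00° (in denominator)
|H| = 200 · 3953.1 / 6.9389e+10 ≈ 1.1394e-05
Gain = 20 log₁₀(1.1394e-05) ≈ -98.87 dB
∠H = 89.64° − 239.24° = -149.60°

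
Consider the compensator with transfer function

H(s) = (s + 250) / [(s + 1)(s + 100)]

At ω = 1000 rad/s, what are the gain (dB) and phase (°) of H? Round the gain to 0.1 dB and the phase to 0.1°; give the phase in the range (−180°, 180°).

-59.8 dB, -98.3°

At s = jω = j1000:
zero (s+250): 250 + j1000 → |·| = √(250²+1000²) = √1062500 ≈ 1030.8, ∠ = arctan(1000/250) ≈ 75.96°
pole (s+1): 1 + j1000 → |·| = √(1²+1000²) = √1000001 ≈ 1000, ∠ = arctan(1000/1) ≈ 89.94°
pole (s+100): 100 + j1000 → |·| = √(100²+1000²) = √1010000 ≈ 1005, ∠ = arctan(1000/100) ≈ 84.29°
|H| = 1 · 1030.8 / 1.005e+06 ≈ 0.0010257
Gain = 20 log₁₀(0.0010257) ≈ -59.78 dB
∠H = 75.96° − 174.23° = -98.27°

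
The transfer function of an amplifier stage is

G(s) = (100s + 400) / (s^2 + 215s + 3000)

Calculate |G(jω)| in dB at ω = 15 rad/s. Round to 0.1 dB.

-8.8 dB

Substitute s = j15:
Numerator: 100(j15) + 400 = 400 + j1500
Denominator: (j15)^2 + 215(j15) + 3000 = 2775 + j3225
|N| = √(400² + 1500²) ≈ 1552.4, ∠N ≈ 75.07°
|D| = √(2775² + 3225²) ≈ 4254.6, ∠D ≈ 49.29°
|G| = 1552.4 / 4254.6 ≈ 0.36488
Gain = 20 log₁₀(0.36488) ≈ -8.76 dB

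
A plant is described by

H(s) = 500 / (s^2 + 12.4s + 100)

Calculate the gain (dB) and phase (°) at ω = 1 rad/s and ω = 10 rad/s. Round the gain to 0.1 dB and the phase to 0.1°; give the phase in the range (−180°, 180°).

At s = jω = j1:
quadratic: (j1)² + 12.4·j1 + 100 = 99 + j12.4 → |·| ≈ 99.774, ∠ ≈ 7.14°
|H| = 500 / 99.774 ≈ 5.0113
Gain = 20 log₁₀(5.0113) ≈ 14.00 dB
∠H = 0.00° − 7.14° = -7.14°

At s = jω = j10:
quadratic: (j10)² + 12.4·j10 + 100 = 0 + j124 → |·| ≈ 124, ∠ ≈ 90.00°
|H| = 500 / 124 ≈ 4.0323
Gain = 20 log₁₀(4.0323) ≈ 12.11 dB
∠H = 0.00° − 90.00° = -90.00°

ω = 1: 14.0 dB, -7.1°; ω = 10: 12.1 dB, -90.0°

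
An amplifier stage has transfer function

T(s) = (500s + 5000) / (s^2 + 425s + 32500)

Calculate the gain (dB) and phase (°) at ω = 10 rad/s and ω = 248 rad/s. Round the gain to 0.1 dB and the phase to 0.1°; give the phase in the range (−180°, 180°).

ω = 10: -13.3 dB, 37.5°; ω = 248: 1.1 dB, -17.7°

Substitute s = j10:
Numerator: 500(j10) + 5000 = 5000 + j5000
Denominator: (j10)^2 + 425(j10) + 32500 = 32400 + j4250
|N| = √(5000² + 5000²) ≈ 7071.1, ∠N ≈ 45.00°
|D| = √(32400² + 4250²) ≈ 32678, ∠D ≈ 7.47°
|T| = 7071.1 / 32678 ≈ 0.21639
Gain = 20 log₁₀(0.21639) ≈ -13.30 dB
∠T = 45.00° − 7.47° = 37.53°

Substitute s = j248:
Numerator: 500(j248) + 5000 = 5000 + j124000
Denominator: (j248)^2 + 425(j248) + 32500 = -29004 + j105400
|N| = √(5000² + 124000²) ≈ 1.241e+05, ∠N ≈ 87.69°
|D| = √(29004² + 105400²) ≈ 1.0932e+05, ∠D ≈ 105.39°
|T| = 1.241e+05 / 1.0932e+05 ≈ 1.1352
Gain = 20 log₁₀(1.1352) ≈ 1.10 dB
∠T = 87.69° − 105.39° = -17.70°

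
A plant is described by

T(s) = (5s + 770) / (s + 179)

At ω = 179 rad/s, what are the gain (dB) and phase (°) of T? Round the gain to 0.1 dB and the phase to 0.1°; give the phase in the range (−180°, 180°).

13.4 dB, 4.3°

Substitute s = j179:
Numerator: 5(j179) + 770 = 770 + j895
Denominator: (j179) + 179 = 179 + j179
|N| = √(770² + 895²) ≈ 1180.6, ∠N ≈ 49.29°
|D| = √(179² + 179²) ≈ 253.14, ∠D ≈ 45.00°
|T| = 1180.6 / 253.14 ≈ 4.6638
Gain = 20 log₁₀(4.6638) ≈ 13.37 dB
∠T = 49.29° − 45.00° = 4.29°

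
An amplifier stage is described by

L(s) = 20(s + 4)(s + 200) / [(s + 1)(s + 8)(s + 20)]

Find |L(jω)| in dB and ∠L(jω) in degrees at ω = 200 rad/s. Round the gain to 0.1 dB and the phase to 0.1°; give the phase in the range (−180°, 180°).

At s = jω = j200:
zero (s+4): 4 + j200 → |·| = √(4²+200²) = √40016 ≈ 200.04, ∠ = arctan(200/4) ≈ 88.85°
zero (s+200): 200 + j200 → |·| = √(200²+200²) = √80000 ≈ 282.84, ∠ = arctan(200/200) ≈ 45.00°
pole (s+1): 1 + j200 → |·| = √(1²+200²) = √40001 ≈ 200, ∠ = arctan(200/1) ≈ 89.71°
pole (s+8): 8 + j200 → |·| = √(8²+200²) = √40064 ≈ 200.16, ∠ = arctan(200/8) ≈ 87.71°
pole (s+20): 20 + j200 → |·| = √(20²+200²) = √40400 ≈ 201, ∠ = arctan(200/20) ≈ 84.29°
|L| = 20 · 56579 / 8.0464e+06 ≈ 0.14063
Gain = 20 log₁₀(0.14063) ≈ -17.04 dB
∠L = 133.85° − 261.71° = -127.86°

-17.0 dB, -127.9°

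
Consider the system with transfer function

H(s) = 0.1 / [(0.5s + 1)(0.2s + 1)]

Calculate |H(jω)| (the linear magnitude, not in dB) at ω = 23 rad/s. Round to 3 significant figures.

0.00184

At ω = 23 rad/s:
pole (1 + j23·0.5) = 1 + j11.5 → |·| ≈ 11.543, ∠ ≈ 85.03°
pole (1 + j23·0.2) = 1 + j4.6 → |·| ≈ 4.7074, ∠ ≈ 77.74°
|H| = 0.1 · 1 / (11.543 · 4.7074) ≈ 0.0018403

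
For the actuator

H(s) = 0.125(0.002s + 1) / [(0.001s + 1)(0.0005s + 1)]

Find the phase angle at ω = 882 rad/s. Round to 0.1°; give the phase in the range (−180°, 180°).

-4.8°

At ω = 882 rad/s:
zero (1 + j882·0.002) = 1 + j1.764 → |·| ≈ 2.0277, ∠ ≈ 60.45°
pole (1 + j882·0.001) = 1 + j0.882 → |·| ≈ 1.3334, ∠ ≈ 41.41°
pole (1 + j882·0.0005) = 1 + j0.441 → |·| ≈ 1.0929, ∠ ≈ 23.80°
∠H = (60.45°) − (41.41° + 23.80°) = -4.76°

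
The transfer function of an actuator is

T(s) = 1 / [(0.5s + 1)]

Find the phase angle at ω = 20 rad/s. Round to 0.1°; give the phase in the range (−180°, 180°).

At ω = 20 rad/s:
pole (1 + j20·0.5) = 1 + j10 → |·| ≈ 10.05, ∠ ≈ 84.29°
∠T = (0°) − (84.29°) = -84.29°

-84.3°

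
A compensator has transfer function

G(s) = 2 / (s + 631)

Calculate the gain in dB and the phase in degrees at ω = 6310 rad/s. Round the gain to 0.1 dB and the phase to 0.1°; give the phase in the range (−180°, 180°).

-70.0 dB, -84.3°

Substitute s = j6310:
Numerator: 2 = 2 + j0
Denominator: (j6310) + 631 = 631 + j6310
|N| = √(2² + 0²) ≈ 2, ∠N ≈ 0.00°
|D| = √(631² + 6310²) ≈ 6341.5, ∠D ≈ 84.29°
|G| = 2 / 6341.5 ≈ 0.00031538
Gain = 20 log₁₀(0.00031538) ≈ -70.02 dB
∠G = 0.00° − 84.29° = -84.29°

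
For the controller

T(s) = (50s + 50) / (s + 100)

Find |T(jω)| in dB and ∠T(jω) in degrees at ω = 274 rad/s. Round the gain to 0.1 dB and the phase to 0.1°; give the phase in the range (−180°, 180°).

33.4 dB, 19.8°

Substitute s = j274:
Numerator: 50(j274) + 50 = 50 + j13700
Denominator: (j274) + 100 = 100 + j274
|N| = √(50² + 13700²) ≈ 13700, ∠N ≈ 89.79°
|D| = √(100² + 274²) ≈ 291.68, ∠D ≈ 69.95°
|T| = 13700 / 291.68 ≈ 46.969
Gain = 20 log₁₀(46.969) ≈ 33.44 dB
∠T = 89.79° − 69.95° = 19.84°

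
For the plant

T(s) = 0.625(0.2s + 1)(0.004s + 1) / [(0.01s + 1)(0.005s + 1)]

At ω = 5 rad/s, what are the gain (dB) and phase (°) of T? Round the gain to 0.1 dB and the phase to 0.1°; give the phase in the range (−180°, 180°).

-1.1 dB, 41.9°

At ω = 5 rad/s:
zero (1 + j5·0.2) = 1 + j1 → |·| ≈ 1.4142, ∠ ≈ 45.00°
zero (1 + j5·0.004) = 1 + j0.02 → |·| ≈ 1.0002, ∠ ≈ 1.15°
pole (1 + j5·0.01) = 1 + j0.05 → |·| ≈ 1.0012, ∠ ≈ 2.86°
pole (1 + j5·0.005) = 1 + j0.025 → |·| ≈ 1.0003, ∠ ≈ 1.43°
|T| = 0.625 · 1.4142 · 1.0002 / (1.0012 · 1.0003) ≈ 0.88273
Gain = 20 log₁₀(0.88273) ≈ -1.08 dB
∠T = (45.00° + 1.15°) − (2.86° + 1.43°) = 41.86°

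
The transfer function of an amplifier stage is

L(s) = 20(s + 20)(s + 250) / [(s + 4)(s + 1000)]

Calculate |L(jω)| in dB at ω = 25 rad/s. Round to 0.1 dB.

At s = jω = j25:
zero (s+20): 20 + j25 → |·| = √(20²+25²) = √1025 ≈ 32.016, ∠ = arctan(25/20) ≈ 51.34°
zero (s+250): 250 + j25 → |·| = √(250²+25²) = √63125 ≈ 251.25, ∠ = arctan(25/250) ≈ 5.71°
pole (s+4): 4 + j25 → |·| = √(4²+25²) = √641 ≈ 25.318, ∠ = arctan(25/4) ≈ 80.91°
pole (s+1000): 1000 + j25 → |·| = √(1000²+25²) = √1000625 ≈ 1000.3, ∠ = arctan(25/1000) ≈ 1.43°
|L| = 20 · 8044 / 25326 ≈ 6.3524
Gain = 20 log₁₀(6.3524) ≈ 16.06 dB

16.1 dB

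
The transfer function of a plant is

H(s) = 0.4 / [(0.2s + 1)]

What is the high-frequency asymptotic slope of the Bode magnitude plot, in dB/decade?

-20 dB/decade

Each pole contributes −20 dB/decade at high frequency; each zero contributes +20 dB/decade.
Net: 0 zero(s) − 1 pole(s) → -20 dB/decade.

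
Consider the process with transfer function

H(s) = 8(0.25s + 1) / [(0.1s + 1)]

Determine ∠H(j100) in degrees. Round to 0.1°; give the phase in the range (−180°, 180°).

3.4°

At ω = 100 rad/s:
zero (1 + j100·0.25) = 1 + j25 → |·| ≈ 25.02, ∠ ≈ 87.71°
pole (1 + j100·0.1) = 1 + j10 → |·| ≈ 10.05, ∠ ≈ 84.29°
∠H = (87.71°) − (84.29°) = 3.42°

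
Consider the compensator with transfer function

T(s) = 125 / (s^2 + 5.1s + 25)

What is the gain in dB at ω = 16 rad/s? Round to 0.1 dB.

-5.8 dB

At s = jω = j16:
quadratic: (j16)² + 5.1·j16 + 25 = -231 + j81.6 → |·| ≈ 244.99, ∠ ≈ 160.54°
|T| = 125 / 244.99 ≈ 0.51022
Gain = 20 log₁₀(0.51022) ≈ -5.84 dB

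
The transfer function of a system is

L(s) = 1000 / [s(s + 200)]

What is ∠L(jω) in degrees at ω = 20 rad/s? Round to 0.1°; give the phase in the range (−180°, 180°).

At s = jω = j20:
pole (s+200): 200 + j20 → |·| = √(200²+20²) = √40400 ≈ 201, ∠ = arctan(20/200) ≈ 5.71°
pole at origin: |s| = 20, ∠ = 90.00° (in denominator)
∠L = 0.00° − 95.71° = -95.71°

-95.7°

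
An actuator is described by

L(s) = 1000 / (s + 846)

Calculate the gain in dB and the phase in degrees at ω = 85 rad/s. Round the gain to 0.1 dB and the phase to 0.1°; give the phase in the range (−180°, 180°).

Substitute s = j85:
Numerator: 1000 = 1000 + j0
Denominator: (j85) + 846 = 846 + j85
|N| = √(1000² + 0²) ≈ 1000, ∠N ≈ 0.00°
|D| = √(846² + 85²) ≈ 850.26, ∠D ≈ 5.74°
|L| = 1000 / 850.26 ≈ 1.1761
Gain = 20 log₁₀(1.1761) ≈ 1.41 dB
∠L = 0.00° − 5.74° = -5.74°

1.4 dB, -5.7°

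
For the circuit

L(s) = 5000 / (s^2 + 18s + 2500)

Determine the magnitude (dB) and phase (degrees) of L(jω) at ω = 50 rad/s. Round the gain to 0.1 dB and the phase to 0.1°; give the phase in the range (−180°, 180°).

14.9 dB, -90.0°

At s = jω = j50:
quadratic: (j50)² + 18·j50 + 2500 = 0 + j900 → |·| ≈ 900, ∠ ≈ 90.00°
|L| = 5000 / 900 ≈ 5.5556
Gain = 20 log₁₀(5.5556) ≈ 14.89 dB
∠L = 0.00° − 90.00° = -90.00°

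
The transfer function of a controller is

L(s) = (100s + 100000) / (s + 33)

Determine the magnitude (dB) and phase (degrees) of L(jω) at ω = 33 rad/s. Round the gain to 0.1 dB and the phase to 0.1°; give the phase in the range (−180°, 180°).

66.6 dB, -43.1°

Substitute s = j33:
Numerator: 100(j33) + 100000 = 100000 + j3300
Denominator: (j33) + 33 = 33 + j33
|N| = √(100000² + 3300²) ≈ 1.0005e+05, ∠N ≈ 1.89°
|D| = √(33² + 33²) ≈ 46.669, ∠D ≈ 45.00°
|L| = 1.0005e+05 / 46.669 ≈ 2143.8
Gain = 20 log₁₀(2143.8) ≈ 66.62 dB
∠L = 1.89° − 45.00° = -43.11°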